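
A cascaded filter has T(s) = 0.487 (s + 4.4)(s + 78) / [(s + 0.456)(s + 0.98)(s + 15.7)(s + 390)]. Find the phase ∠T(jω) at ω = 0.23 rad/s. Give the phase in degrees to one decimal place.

∠(j0.23 + 4.4) = arctan(0.23/4.4) = 2.99°
∠(j0.23 + 78) = arctan(0.23/78) = 0.17°
∠(j0.23 + 0.456) = arctan(0.23/0.456) = 26.77°
∠(j0.23 + 0.98) = arctan(0.23/0.98) = 13.21°
∠(j0.23 + 15.7) = arctan(0.23/15.7) = 0.84°
∠(j0.23 + 390) = arctan(0.23/390) = 0.03°
∠T(j0.23) = 2.99° + 0.17° − (26.77° + 13.21° + 0.84° + 0.03°) = -37.69°

-37.7°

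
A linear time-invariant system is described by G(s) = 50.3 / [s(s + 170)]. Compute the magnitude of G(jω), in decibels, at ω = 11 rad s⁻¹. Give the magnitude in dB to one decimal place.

|j11 + 170| = √(11² + 170²) = 170.4
|j11| = 11
|G(j11)| = 50.3 / (170.4 × 11) = 0.026842
20 log₁₀(0.026842) = -31.42 dB

-31.4 dB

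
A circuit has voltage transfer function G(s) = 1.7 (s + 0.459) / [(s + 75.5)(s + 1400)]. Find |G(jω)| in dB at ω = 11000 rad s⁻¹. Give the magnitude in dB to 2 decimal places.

-76.29 dB

|j11000 + 0.459| = √(11000² + 0.459²) = 1.1e+04
|j11000 + 75.5| = √(11000² + 75.5²) = 1.1e+04
|j11000 + 1400| = √(11000² + 1400²) = 1.109e+04
|G(j11000)| = 1.7 × 1.1e+04 / (1.1e+04 × 1.109e+04) = 0.00015331
20 log₁₀(0.00015331) = -76.289 dB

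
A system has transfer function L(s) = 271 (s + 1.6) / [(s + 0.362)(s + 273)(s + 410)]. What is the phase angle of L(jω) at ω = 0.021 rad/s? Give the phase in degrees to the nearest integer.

-3°

∠(j0.021 + 1.6) = arctan(0.021/1.6) = 0.75°
∠(j0.021 + 0.362) = arctan(0.021/0.362) = 3.32°
∠(j0.021 + 273) = arctan(0.021/273) = 0.00°
∠(j0.021 + 410) = arctan(0.021/410) = 0.00°
∠L(j0.021) = 0.75° − (3.32° + 0.00° + 0.00°) = -2.58°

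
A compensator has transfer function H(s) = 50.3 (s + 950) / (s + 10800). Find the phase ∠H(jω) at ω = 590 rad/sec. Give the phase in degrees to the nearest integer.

29 deg

∠(j590 + 950) = arctan(590/950) = 31.84°
∠(j590 + 10800) = arctan(590/10800) = 3.13°
∠H(j590) = 31.84° − 3.13° = 28.72°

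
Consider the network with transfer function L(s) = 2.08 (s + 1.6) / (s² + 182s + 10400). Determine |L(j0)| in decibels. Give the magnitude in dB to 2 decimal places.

-69.90 dB

L(0) = 2.08 × 1.6 / 10400 = 0.00032
20 log₁₀(0.00032) = -69.897 dB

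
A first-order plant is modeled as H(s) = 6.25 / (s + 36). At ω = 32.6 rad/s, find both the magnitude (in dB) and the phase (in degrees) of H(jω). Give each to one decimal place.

|H| = -17.8 dB, ∠H = -42.2°

|j32.6 + 36| = √(32.6² + 36²) = 48.57
|H(j32.6)| = 6.25 / 48.57 = 0.12869
20 log₁₀(0.12869) = -17.81 dB
∠(j32.6 + 36) = arctan(32.6/36) = 42.16°
∠H(j32.6) = −42.16° = -42.16°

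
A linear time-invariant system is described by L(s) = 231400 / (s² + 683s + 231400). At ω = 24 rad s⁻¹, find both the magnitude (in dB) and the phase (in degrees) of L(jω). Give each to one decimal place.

|L| = -0.0 dB, ∠L = -4.1°

|(j24)² + 683(j24) + 231400| = |2.3082e+05 + j16392| = 2.314e+05
|L(j24)| = 231400 / 2.314e+05 = 0.99998
20 log₁₀(0.99998) = -0.00 dB
∠[(j24)² + 683(j24) + 231400] = ∠[2.3082e+05 + j16392] = 4.06°
∠L(j24) = −4.06° = -4.06°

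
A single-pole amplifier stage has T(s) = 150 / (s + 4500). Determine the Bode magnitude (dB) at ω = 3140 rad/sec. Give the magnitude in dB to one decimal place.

|j3140 + 4500| = √(3140² + 4500²) = 5487
|T(j3140)| = 150 / 5487 = 0.027336
20 log₁₀(0.027336) = -31.27 dB

-31.3 dB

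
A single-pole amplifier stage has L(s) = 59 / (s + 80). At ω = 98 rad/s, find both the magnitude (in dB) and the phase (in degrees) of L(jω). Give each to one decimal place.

|j98 + 80| = √(98² + 80²) = 126.5
|L(j98)| = 59 / 126.5 = 0.46638
20 log₁₀(0.46638) = -6.63 dB
∠(j98 + 80) = arctan(98/80) = 50.77°
∠L(j98) = −50.77° = -50.77°

|L| = -6.6 dB, ∠L = -50.8 deg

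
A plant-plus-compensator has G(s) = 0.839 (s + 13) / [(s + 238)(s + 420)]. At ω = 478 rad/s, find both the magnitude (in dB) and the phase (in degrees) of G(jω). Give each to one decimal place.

|G| = -58.6 dB, ∠G = -23.8°

|j478 + 13| = √(478² + 13²) = 478.2
|j478 + 238| = √(478² + 238²) = 534
|j478 + 420| = √(478² + 420²) = 636.3
|G(j478)| = 0.839 × 478.2 / (534 × 636.3) = 0.0011808
20 log₁₀(0.0011808) = -58.56 dB
∠(j478 + 13) = arctan(478/13) = 88.44°
∠(j478 + 238) = arctan(478/238) = 63.53°
∠(j478 + 420) = arctan(478/420) = 48.70°
∠G(j478) = 88.44° − (63.53° + 48.70°) = -23.78°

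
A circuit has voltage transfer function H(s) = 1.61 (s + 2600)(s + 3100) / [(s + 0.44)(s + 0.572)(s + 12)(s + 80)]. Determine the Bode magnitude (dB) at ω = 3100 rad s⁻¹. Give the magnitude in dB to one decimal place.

|j3100 + 2600| = √(3100² + 2600²) = 4046
|j3100 + 3100| = √(3100² + 3100²) = 4384
|j3100 + 0.44| = √(3100² + 0.44²) = 3100
|j3100 + 0.572| = √(3100² + 0.572²) = 3100
|j3100 + 12| = √(3100² + 12²) = 3100
|j3100 + 80| = √(3100² + 80²) = 3101
|H(j3100)| = 1.61 × 4046 × 4384 / (3100 × 3100 × 3100 × 3101) = 3.0912e-07
20 log₁₀(3.0912e-07) = -130.20 dB

-130.2 dB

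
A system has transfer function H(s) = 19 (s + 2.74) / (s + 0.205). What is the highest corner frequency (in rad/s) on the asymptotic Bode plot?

Break frequencies occur at each pole and zero magnitude: 0.205 rad/s, 2.74 rad/s.
The highest is 2.74 rad/s.

2.74 rad/s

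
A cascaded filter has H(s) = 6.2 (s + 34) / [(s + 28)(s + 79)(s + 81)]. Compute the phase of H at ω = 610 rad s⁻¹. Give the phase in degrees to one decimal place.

∠(j610 + 34) = arctan(610/34) = 86.81°
∠(j610 + 28) = arctan(610/28) = 87.37°
∠(j610 + 79) = arctan(610/79) = 82.62°
∠(j610 + 81) = arctan(610/81) = 82.44°
∠H(j610) = 86.81° − (87.37° + 82.62° + 82.44°) = -165.62°

-165.6 deg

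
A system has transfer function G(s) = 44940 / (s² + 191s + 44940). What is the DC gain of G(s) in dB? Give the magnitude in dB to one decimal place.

0.0 dB

G(0) = 44940 / 44940 = 1
20 log₁₀(1) = 0.00 dB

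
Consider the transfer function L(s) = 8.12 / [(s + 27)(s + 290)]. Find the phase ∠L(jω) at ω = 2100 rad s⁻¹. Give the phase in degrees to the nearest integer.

∠(j2100 + 27) = arctan(2100/27) = 89.26°
∠(j2100 + 290) = arctan(2100/290) = 82.14°
∠L(j2100) = − (89.26° + 82.14°) = -171.40°

-171°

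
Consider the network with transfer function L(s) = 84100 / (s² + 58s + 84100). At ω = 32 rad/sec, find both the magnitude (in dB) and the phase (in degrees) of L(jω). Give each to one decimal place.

|L| = 0.1 dB, ∠L = -1.3 deg

|(j32)² + 58(j32) + 84100| = |83076 + j1856| = 8.31e+04
|L(j32)| = 84100 / 8.31e+04 = 1.0121
20 log₁₀(1.0121) = 0.10 dB
∠[(j32)² + 58(j32) + 84100] = ∠[83076 + j1856] = 1.28°
∠L(j32) = −1.28° = -1.28°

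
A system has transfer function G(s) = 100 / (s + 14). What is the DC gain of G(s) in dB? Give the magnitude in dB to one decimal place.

17.1 dB

G(0) = 100 / 14 = 7.1429
20 log₁₀(7.1429) = 17.08 dB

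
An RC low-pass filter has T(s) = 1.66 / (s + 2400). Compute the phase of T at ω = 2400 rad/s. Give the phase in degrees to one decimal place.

-45.0°

∠(j2400 + 2400) = arctan(2400/2400) = 45.00°
∠T(j2400) = −45.00° = -45.00°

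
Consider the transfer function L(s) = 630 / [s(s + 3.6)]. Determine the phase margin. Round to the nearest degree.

8°

Gain crossover: |L(jω)| = 1 at ω ≈ 25 rad/s.
∠L(j25) = −90° − arctan(25/3.6) ≈ -171.80°
PM = 180° + (-171.80°) = 8.20°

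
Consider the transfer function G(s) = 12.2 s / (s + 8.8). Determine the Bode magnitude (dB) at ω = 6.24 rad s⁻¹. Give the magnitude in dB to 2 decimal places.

16.97 dB

|j6.24| = 6.24
|j6.24 + 8.8| = √(6.24² + 8.8²) = 10.79
|G(j6.24)| = 12.2 × 6.24 / 10.79 = 7.0568
20 log₁₀(7.0568) = 16.972 dB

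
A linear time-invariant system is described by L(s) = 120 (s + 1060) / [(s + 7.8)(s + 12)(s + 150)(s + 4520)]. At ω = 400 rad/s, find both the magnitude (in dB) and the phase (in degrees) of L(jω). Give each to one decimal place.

|L| = -127.2 dB, ∠L = -231.0°

|j400 + 1060| = √(400² + 1060²) = 1133
|j400 + 7.8| = √(400² + 7.8²) = 400.1
|j400 + 12| = √(400² + 12²) = 400.2
|j400 + 150| = √(400² + 150²) = 427.2
|j400 + 4520| = √(400² + 4520²) = 4538
|L(j400)| = 120 × 1133 / (400.1 × 400.2 × 427.2 × 4538) = 4.3806e-07
20 log₁₀(4.3806e-07) = -127.17 dB
∠(j400 + 1060) = arctan(400/1060) = 20.67°
∠(j400 + 7.8) = arctan(400/7.8) = 88.88°
∠(j400 + 12) = arctan(400/12) = 88.28°
∠(j400 + 150) = arctan(400/150) = 69.44°
∠(j400 + 4520) = arctan(400/4520) = 5.06°
∠L(j400) = 20.67° − (88.88° + 88.28° + 69.44° + 5.06°) = -230.99°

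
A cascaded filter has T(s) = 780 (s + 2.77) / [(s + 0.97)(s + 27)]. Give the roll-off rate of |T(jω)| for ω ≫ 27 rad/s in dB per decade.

-20 dB/decade

With 1 zero and 2 poles, the high-frequency asymptotic slope is 20 × (1 − 2) = -20 dB/decade.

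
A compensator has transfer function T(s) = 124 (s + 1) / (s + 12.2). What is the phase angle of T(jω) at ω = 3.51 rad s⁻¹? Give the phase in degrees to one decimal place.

58.0°

∠(j3.51 + 1) = arctan(3.51/1) = 74.10°
∠(j3.51 + 12.2) = arctan(3.51/12.2) = 16.05°
∠T(j3.51) = 74.10° − 16.05° = 58.05°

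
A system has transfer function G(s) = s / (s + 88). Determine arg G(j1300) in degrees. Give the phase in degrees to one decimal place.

3.9°

∠(j1300) = 90.00°
∠(j1300 + 88) = arctan(1300/88) = 86.13°
∠G(j1300) = 90.00° − 86.13° = 3.87°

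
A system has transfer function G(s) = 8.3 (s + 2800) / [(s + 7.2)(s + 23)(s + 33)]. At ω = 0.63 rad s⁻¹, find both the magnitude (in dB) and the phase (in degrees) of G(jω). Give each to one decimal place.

|G| = 12.5 dB, ∠G = -7.7 deg

|j0.63 + 2800| = √(0.63² + 2800²) = 2800
|j0.63 + 7.2| = √(0.63² + 7.2²) = 7.228
|j0.63 + 23| = √(0.63² + 23²) = 23.01
|j0.63 + 33| = √(0.63² + 33²) = 33.01
|G(j0.63)| = 8.3 × 2800 / (7.228 × 23.01 × 33.01) = 4.2341
20 log₁₀(4.2341) = 12.54 dB
∠(j0.63 + 2800) = arctan(0.63/2800) = 0.01°
∠(j0.63 + 7.2) = arctan(0.63/7.2) = 5.00°
∠(j0.63 + 23) = arctan(0.63/23) = 1.57°
∠(j0.63 + 33) = arctan(0.63/33) = 1.09°
∠G(j0.63) = 0.01° − (5.00° + 1.57° + 1.09°) = -7.65°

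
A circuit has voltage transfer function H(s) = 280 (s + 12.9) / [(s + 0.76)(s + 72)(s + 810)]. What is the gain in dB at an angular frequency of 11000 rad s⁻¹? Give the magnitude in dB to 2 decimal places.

|j11000 + 12.9| = √(11000² + 12.9²) = 1.1e+04
|j11000 + 0.76| = √(11000² + 0.76²) = 1.1e+04
|j11000 + 72| = √(11000² + 72²) = 1.1e+04
|j11000 + 810| = √(11000² + 810²) = 1.103e+04
|H(j11000)| = 280 × 1.1e+04 / (1.1e+04 × 1.1e+04 × 1.103e+04) = 2.3078e-06
20 log₁₀(2.3078e-06) = -112.736 dB

-112.74 dB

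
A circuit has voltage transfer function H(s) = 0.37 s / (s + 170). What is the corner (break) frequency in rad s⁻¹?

170 rad s⁻¹

The single real pole at s = −170 gives a corner at ω = 170 rad s⁻¹.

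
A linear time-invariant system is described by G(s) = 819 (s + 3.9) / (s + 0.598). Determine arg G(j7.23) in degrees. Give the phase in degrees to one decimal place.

∠(j7.23 + 3.9) = arctan(7.23/3.9) = 61.66°
∠(j7.23 + 0.598) = arctan(7.23/0.598) = 85.27°
∠G(j7.23) = 61.66° − 85.27° = -23.62°

-23.6°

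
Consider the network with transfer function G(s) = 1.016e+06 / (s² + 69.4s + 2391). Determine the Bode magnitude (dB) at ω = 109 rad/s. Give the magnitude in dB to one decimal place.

38.5 dB

|(j109)² + 69.4(j109) + 2391| = |-9490 + j7564.6| = 1.214e+04
|G(j109)| = 1.016e+06 / 1.214e+04 = 83.718
20 log₁₀(83.718) = 38.46 dB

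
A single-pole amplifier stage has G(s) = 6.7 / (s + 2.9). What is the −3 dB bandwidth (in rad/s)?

2.9 rad/s

For a single-pole low-pass, the −3 dB point is at the pole: ω = 2.9 rad/s.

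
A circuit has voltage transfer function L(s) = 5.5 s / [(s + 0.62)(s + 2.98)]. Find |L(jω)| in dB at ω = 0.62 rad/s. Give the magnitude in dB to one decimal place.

2.1 dB

|j0.62| = 0.62
|j0.62 + 0.62| = √(0.62² + 0.62²) = 0.8768
|j0.62 + 2.98| = √(0.62² + 2.98²) = 3.044
|L(j0.62)| = 5.5 × 0.62 / (0.8768 × 3.044) = 1.2777
20 log₁₀(1.2777) = 2.13 dB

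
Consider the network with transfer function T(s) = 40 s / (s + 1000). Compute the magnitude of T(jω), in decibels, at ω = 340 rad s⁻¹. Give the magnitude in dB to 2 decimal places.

|j340| = 340
|j340 + 1000| = √(340² + 1000²) = 1056
|T(j340)| = 40 × 340 / 1056 = 12.876
20 log₁₀(12.876) = 22.196 dB

22.20 dB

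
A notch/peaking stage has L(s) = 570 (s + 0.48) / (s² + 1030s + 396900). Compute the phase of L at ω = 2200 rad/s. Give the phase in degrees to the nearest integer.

-63°

∠(j2200 + 0.48) = arctan(2200/0.48) = 89.99°
∠[(j2200)² + 1030(j2200) + 396900] = ∠[-4.4431e+06 + j2.266e+06] = 152.98°
∠L(j2200) = 89.99° − 152.98° = -62.99°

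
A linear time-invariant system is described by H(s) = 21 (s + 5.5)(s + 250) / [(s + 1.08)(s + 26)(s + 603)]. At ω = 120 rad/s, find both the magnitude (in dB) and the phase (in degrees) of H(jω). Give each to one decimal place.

|j120 + 5.5| = √(120² + 5.5²) = 120.1
|j120 + 250| = √(120² + 250²) = 277.3
|j120 + 1.08| = √(120² + 1.08²) = 120
|j120 + 26| = √(120² + 26²) = 122.8
|j120 + 603| = √(120² + 603²) = 614.8
|H(j120)| = 21 × 120.1 × 277.3 / (120 × 122.8 × 614.8) = 0.077219
20 log₁₀(0.077219) = -22.25 dB
∠(j120 + 5.5) = arctan(120/5.5) = 87.38°
∠(j120 + 250) = arctan(120/250) = 25.64°
∠(j120 + 1.08) = arctan(120/1.08) = 89.48°
∠(j120 + 26) = arctan(120/26) = 77.77°
∠(j120 + 603) = arctan(120/603) = 11.26°
∠H(j120) = 87.38° + 25.64° − (89.48° + 77.77° + 11.26°) = -65.50°

|H| = -22.2 dB, ∠H = -65.5 deg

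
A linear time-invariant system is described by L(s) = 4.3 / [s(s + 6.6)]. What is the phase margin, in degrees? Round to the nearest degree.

Gain crossover: |L(jω)| = 1 at ω ≈ 0.648 rad s⁻¹.
∠L(j0.648) = −90° − arctan(0.648/6.6) ≈ -95.61°
PM = 180° + (-95.61°) = 84.39°

84 deg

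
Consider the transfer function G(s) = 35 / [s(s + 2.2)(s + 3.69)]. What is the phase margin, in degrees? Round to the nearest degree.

9°

Gain crossover: |G(jω)| = 1 at ω ≈ 2.42 rad/s.
∠G(j2.42) = −90° − arctan(2.42/2.2) − arctan(2.42/3.69) ≈ -171.05°
PM = 180° + (-171.05°) = 8.95°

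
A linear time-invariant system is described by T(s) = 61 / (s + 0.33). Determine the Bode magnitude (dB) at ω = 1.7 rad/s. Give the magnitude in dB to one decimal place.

|j1.7 + 0.33| = √(1.7² + 0.33²) = 1.732
|T(j1.7)| = 61 / 1.732 = 35.225
20 log₁₀(35.225) = 30.94 dB

30.9 dB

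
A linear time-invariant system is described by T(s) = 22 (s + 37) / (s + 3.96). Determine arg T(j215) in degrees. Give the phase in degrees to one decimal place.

∠(j215 + 37) = arctan(215/37) = 80.24°
∠(j215 + 3.96) = arctan(215/3.96) = 88.94°
∠T(j215) = 80.24° − 88.94° = -8.71°

-8.7 deg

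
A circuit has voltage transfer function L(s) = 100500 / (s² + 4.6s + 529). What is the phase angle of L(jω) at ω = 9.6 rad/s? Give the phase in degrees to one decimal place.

-5.8°

∠[(j9.6)² + 4.6(j9.6) + 529] = ∠[436.84 + j44.16] = 5.77°
∠L(j9.6) = −5.77° = -5.77°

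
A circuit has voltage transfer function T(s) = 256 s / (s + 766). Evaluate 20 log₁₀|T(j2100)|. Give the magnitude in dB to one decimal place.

47.6 dB

|j2100| = 2100
|j2100 + 766| = √(2100² + 766²) = 2235
|T(j2100)| = 256 × 2100 / 2235 = 240.5
20 log₁₀(240.5) = 47.62 dB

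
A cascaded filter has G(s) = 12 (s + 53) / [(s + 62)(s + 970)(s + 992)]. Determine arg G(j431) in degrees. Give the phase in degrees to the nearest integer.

∠(j431 + 53) = arctan(431/53) = 82.99°
∠(j431 + 62) = arctan(431/62) = 81.81°
∠(j431 + 970) = arctan(431/970) = 23.96°
∠(j431 + 992) = arctan(431/992) = 23.48°
∠G(j431) = 82.99° − (81.81° + 23.96° + 23.48°) = -46.27°

-46°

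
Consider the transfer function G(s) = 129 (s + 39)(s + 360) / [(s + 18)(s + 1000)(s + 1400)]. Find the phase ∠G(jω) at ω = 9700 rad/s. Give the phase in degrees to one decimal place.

-78.2°

∠(j9700 + 39) = arctan(9700/39) = 89.77°
∠(j9700 + 360) = arctan(9700/360) = 87.87°
∠(j9700 + 18) = arctan(9700/18) = 89.89°
∠(j9700 + 1000) = arctan(9700/1000) = 84.11°
∠(j9700 + 1400) = arctan(9700/1400) = 81.79°
∠G(j9700) = 89.77° + 87.87° − (89.89° + 84.11° + 81.79°) = -78.15°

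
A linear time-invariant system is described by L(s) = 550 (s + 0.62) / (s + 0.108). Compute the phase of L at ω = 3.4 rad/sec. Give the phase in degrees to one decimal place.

∠(j3.4 + 0.62) = arctan(3.4/0.62) = 79.67°
∠(j3.4 + 0.108) = arctan(3.4/0.108) = 88.18°
∠L(j3.4) = 79.67° − 88.18° = -8.52°

-8.5°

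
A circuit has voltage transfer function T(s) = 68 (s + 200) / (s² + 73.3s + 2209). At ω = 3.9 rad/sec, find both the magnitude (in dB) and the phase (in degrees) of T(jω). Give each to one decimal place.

|T| = 15.8 dB, ∠T = -6.3°

|j3.9 + 200| = √(3.9² + 200²) = 200
|(j3.9)² + 73.3(j3.9) + 2209| = |2193.8 + j285.87| = 2212
|T(j3.9)| = 68 × 200 / 2212 = 6.1485
20 log₁₀(6.1485) = 15.78 dB
∠(j3.9 + 200) = arctan(3.9/200) = 1.12°
∠[(j3.9)² + 73.3(j3.9) + 2209] = ∠[2193.8 + j285.87] = 7.42°
∠T(j3.9) = 1.12° − 7.42° = -6.31°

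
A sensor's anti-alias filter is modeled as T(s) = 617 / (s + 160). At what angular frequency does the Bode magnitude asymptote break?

The single real pole at s = −160 gives a corner at ω = 160 rad/s.

160 rad/s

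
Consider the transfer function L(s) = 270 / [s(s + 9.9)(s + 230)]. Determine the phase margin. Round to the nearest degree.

Gain crossover: |L(jω)| = 1 at ω ≈ 0.119 rad/s.
∠L(j0.119) = −90° − arctan(0.119/9.9) − arctan(0.119/230) ≈ -90.72°
PM = 180° + (-90.72°) = 89.28°

89°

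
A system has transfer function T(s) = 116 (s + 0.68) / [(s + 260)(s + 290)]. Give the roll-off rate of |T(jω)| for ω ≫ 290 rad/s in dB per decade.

-20 dB/decade

With 1 zero and 2 poles, the high-frequency asymptotic slope is 20 × (1 − 2) = -20 dB/decade.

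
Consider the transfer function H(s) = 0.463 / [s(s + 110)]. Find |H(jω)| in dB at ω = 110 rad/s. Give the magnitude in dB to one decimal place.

|j110 + 110| = √(110² + 110²) = 155.6
|j110| = 110
|H(j110)| = 0.463 / (155.6 × 110) = 2.7057e-05
20 log₁₀(2.7057e-05) = -91.35 dB

-91.4 dB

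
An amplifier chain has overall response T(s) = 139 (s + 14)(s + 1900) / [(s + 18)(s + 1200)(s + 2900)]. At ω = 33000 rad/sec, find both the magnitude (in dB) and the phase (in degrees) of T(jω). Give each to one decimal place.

|j33000 + 14| = √(33000² + 14²) = 3.3e+04
|j33000 + 1900| = √(33000² + 1900²) = 3.305e+04
|j33000 + 18| = √(33000² + 18²) = 3.3e+04
|j33000 + 1200| = √(33000² + 1200²) = 3.302e+04
|j33000 + 2900| = √(33000² + 2900²) = 3.313e+04
|T(j33000)| = 139 × 3.3e+04 × 3.305e+04 / (3.3e+04 × 3.302e+04 × 3.313e+04) = 0.0042001
20 log₁₀(0.0042001) = -47.53 dB
∠(j33000 + 14) = arctan(33000/14) = 89.98°
∠(j33000 + 1900) = arctan(33000/1900) = 86.70°
∠(j33000 + 18) = arctan(33000/18) = 89.97°
∠(j33000 + 1200) = arctan(33000/1200) = 87.92°
∠(j33000 + 2900) = arctan(33000/2900) = 84.98°
∠T(j33000) = 89.98° + 86.70° − (89.97° + 87.92° + 84.98°) = -86.18°

|T| = -47.5 dB, ∠T = -86.2°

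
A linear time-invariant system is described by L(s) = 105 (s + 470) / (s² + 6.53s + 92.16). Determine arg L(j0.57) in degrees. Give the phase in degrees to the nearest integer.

-2°

∠(j0.57 + 470) = arctan(0.57/470) = 0.07°
∠[(j0.57)² + 6.53(j0.57) + 92.16] = ∠[91.835 + j3.7221] = 2.32°
∠L(j0.57) = 0.07° − 2.32° = -2.25°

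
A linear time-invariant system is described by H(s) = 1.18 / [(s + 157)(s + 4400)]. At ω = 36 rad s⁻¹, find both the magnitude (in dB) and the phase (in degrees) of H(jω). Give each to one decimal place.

|H| = -115.6 dB, ∠H = -13.4 deg

|j36 + 157| = √(36² + 157²) = 161.1
|j36 + 4400| = √(36² + 4400²) = 4400
|H(j36)| = 1.18 / (161.1 × 4400) = 1.6649e-06
20 log₁₀(1.6649e-06) = -115.57 dB
∠(j36 + 157) = arctan(36/157) = 12.91°
∠(j36 + 4400) = arctan(36/4400) = 0.47°
∠H(j36) = − (12.91° + 0.47°) = -13.38°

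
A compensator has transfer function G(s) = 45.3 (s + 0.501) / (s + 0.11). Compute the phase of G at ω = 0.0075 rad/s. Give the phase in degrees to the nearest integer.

-3°

∠(j0.0075 + 0.501) = arctan(0.0075/0.501) = 0.86°
∠(j0.0075 + 0.11) = arctan(0.0075/0.11) = 3.90°
∠G(j0.0075) = 0.86° − 3.90° = -3.04°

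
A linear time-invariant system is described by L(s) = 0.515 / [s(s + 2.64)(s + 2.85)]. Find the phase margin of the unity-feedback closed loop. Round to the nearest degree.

87°

Gain crossover: |L(jω)| = 1 at ω ≈ 0.0684 rad s⁻¹.
∠L(j0.0684) = −90° − arctan(0.0684/2.64) − arctan(0.0684/2.85) ≈ -92.86°
PM = 180° + (-92.86°) = 87.14°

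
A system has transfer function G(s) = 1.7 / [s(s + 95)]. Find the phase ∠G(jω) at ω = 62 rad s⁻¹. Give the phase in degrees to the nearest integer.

-123 deg

∠(j62 + 95) = arctan(62/95) = 33.13°
∠(j62) = 90.00°
∠G(j62) = − (33.13° + 90.00°) = -123.13°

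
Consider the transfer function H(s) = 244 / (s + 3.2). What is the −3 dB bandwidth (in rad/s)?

For a single-pole low-pass, the −3 dB point is at the pole: ω = 3.2 rad/s.

3.2 rad/s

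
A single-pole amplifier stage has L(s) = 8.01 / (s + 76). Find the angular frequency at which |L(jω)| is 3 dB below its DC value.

76 rad/sec

For a single-pole low-pass, the −3 dB point is at the pole: ω = 76 rad/sec.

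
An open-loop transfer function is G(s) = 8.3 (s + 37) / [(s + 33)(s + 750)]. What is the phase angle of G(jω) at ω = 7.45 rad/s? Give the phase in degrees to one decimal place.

-1.9°

∠(j7.45 + 37) = arctan(7.45/37) = 11.38°
∠(j7.45 + 33) = arctan(7.45/33) = 12.72°
∠(j7.45 + 750) = arctan(7.45/750) = 0.57°
∠G(j7.45) = 11.38° − (12.72° + 0.57°) = -1.91°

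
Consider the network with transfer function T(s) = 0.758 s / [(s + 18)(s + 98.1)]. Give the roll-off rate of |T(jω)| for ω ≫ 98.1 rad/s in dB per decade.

With 1 zero and 2 poles, the high-frequency asymptotic slope is 20 × (1 − 2) = -20 dB/decade.

-20 dB/decade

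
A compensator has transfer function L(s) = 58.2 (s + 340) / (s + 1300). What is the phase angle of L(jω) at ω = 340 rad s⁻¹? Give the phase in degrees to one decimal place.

∠(j340 + 340) = arctan(340/340) = 45.00°
∠(j340 + 1300) = arctan(340/1300) = 14.66°
∠L(j340) = 45.00° − 14.66° = 30.34°

30.3°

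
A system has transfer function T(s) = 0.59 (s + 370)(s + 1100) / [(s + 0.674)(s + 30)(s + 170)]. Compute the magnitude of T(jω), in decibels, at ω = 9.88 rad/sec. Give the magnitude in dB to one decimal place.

13.1 dB

|j9.88 + 370| = √(9.88² + 370²) = 370.1
|j9.88 + 1100| = √(9.88² + 1100²) = 1100
|j9.88 + 0.674| = √(9.88² + 0.674²) = 9.903
|j9.88 + 30| = √(9.88² + 30²) = 31.59
|j9.88 + 170| = √(9.88² + 170²) = 170.3
|T(j9.88)| = 0.59 × 370.1 × 1100 / (9.903 × 31.59 × 170.3) = 4.5102
20 log₁₀(4.5102) = 13.08 dB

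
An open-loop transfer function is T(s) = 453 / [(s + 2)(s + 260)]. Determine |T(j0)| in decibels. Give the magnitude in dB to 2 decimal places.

-1.20 dB

T(0) = 453 / (2 × 260) = 0.87115
20 log₁₀(0.87115) = -1.198 dB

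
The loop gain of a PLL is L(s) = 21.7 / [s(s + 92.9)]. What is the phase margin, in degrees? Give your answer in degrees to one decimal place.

89.9°

Gain crossover: |L(jω)| = 1 at ω ≈ 0.234 rad/s.
∠L(j0.234) = −90° − arctan(0.234/92.9) ≈ -90.14°
PM = 180° + (-90.14°) = 89.86°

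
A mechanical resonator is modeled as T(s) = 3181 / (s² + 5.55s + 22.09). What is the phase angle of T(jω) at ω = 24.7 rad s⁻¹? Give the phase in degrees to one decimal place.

-166.9 deg

∠[(j24.7)² + 5.55(j24.7) + 22.09] = ∠[-588 + j137.08] = 166.88°
∠T(j24.7) = −166.88° = -166.88°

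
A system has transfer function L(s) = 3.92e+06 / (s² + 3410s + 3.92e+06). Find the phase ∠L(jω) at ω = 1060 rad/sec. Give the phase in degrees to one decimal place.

-52.3°

∠[(j1060)² + 3410(j1060) + 3.92e+06] = ∠[2.7964e+06 + j3.6146e+06] = 52.27°
∠L(j1060) = −52.27° = -52.27°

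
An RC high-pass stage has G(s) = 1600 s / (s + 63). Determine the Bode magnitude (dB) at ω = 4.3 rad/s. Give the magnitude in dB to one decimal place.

|j4.3| = 4.3
|j4.3 + 63| = √(4.3² + 63²) = 63.15
|G(j4.3)| = 1600 × 4.3 / 63.15 = 108.95
20 log₁₀(108.95) = 40.74 dB

40.7 dB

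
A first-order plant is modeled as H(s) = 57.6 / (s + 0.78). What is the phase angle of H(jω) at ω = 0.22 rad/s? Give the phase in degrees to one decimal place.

∠(j0.22 + 0.78) = arctan(0.22/0.78) = 15.75°
∠H(j0.22) = −15.75° = -15.75°

-15.8 deg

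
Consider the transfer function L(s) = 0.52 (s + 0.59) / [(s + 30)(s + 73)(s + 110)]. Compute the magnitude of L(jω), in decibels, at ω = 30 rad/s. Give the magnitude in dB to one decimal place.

-87.8 dB

|j30 + 0.59| = √(30² + 0.59²) = 30.01
|j30 + 30| = √(30² + 30²) = 42.43
|j30 + 73| = √(30² + 73²) = 78.92
|j30 + 110| = √(30² + 110²) = 114
|L(j30)| = 0.52 × 30.01 / (42.43 × 78.92 × 114) = 4.0869e-05
20 log₁₀(4.0869e-05) = -87.77 dB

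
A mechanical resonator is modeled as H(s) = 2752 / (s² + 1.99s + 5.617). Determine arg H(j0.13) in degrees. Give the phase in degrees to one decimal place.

∠[(j0.13)² + 1.99(j0.13) + 5.617] = ∠[5.6001 + j0.2587] = 2.64°
∠H(j0.13) = −2.64° = -2.64°

-2.6°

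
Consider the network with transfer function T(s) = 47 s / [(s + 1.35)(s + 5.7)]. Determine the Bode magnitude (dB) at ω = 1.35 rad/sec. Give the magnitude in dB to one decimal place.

|j1.35| = 1.35
|j1.35 + 1.35| = √(1.35² + 1.35²) = 1.909
|j1.35 + 5.7| = √(1.35² + 5.7²) = 5.858
|T(j1.35)| = 47 × 1.35 / (1.909 × 5.858) = 5.6736
20 log₁₀(5.6736) = 15.08 dB

15.1 dB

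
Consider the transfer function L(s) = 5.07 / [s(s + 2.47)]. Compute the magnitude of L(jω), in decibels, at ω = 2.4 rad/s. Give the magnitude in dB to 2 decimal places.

|j2.4 + 2.47| = √(2.4² + 2.47²) = 3.444
|j2.4| = 2.4
|L(j2.4)| = 5.07 / (3.444 × 2.4) = 0.61339
20 log₁₀(0.61339) = -4.245 dB

-4.25 dB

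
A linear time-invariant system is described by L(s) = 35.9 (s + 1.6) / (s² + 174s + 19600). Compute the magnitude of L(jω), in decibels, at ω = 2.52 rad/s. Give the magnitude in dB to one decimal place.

-45.2 dB

|j2.52 + 1.6| = √(2.52² + 1.6²) = 2.985
|(j2.52)² + 174(j2.52) + 19600| = |19594 + j438.48| = 1.96e+04
|L(j2.52)| = 35.9 × 2.985 / 1.96e+04 = 0.0054679
20 log₁₀(0.0054679) = -45.24 dB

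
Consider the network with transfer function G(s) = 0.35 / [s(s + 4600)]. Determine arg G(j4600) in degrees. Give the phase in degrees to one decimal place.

∠(j4600 + 4600) = arctan(4600/4600) = 45.00°
∠(j4600) = 90.00°
∠G(j4600) = − (45.00° + 90.00°) = -135.00°

-135.0°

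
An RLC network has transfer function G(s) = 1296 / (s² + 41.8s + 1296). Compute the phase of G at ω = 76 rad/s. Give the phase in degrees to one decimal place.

-144.7 deg

∠[(j76)² + 41.8(j76) + 1296] = ∠[-4480 + j3176.8] = 144.66°
∠G(j76) = −144.66° = -144.66°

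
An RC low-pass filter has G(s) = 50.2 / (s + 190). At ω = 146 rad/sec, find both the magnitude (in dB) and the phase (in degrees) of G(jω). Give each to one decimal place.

|G| = -13.6 dB, ∠G = -37.5°

|j146 + 190| = √(146² + 190²) = 239.6
|G(j146)| = 50.2 / 239.6 = 0.2095
20 log₁₀(0.2095) = -13.58 dB
∠(j146 + 190) = arctan(146/190) = 37.54°
∠G(j146) = −37.54° = -37.54°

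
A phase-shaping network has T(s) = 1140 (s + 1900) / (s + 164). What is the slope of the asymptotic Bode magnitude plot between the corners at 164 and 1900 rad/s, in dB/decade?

-20 dB/decade

In this band the factors already past their corner are: pole at 164; net slope = -20 dB/decade.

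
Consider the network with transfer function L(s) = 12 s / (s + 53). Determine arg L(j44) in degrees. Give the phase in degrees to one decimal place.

50.3°

∠(j44) = 90.00°
∠(j44 + 53) = arctan(44/53) = 39.70°
∠L(j44) = 90.00° − 39.70° = 50.30°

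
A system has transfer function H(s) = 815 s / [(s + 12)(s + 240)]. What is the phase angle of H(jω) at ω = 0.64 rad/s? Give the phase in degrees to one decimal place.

86.8°

∠(j0.64) = 90.00°
∠(j0.64 + 12) = arctan(0.64/12) = 3.05°
∠(j0.64 + 240) = arctan(0.64/240) = 0.15°
∠H(j0.64) = 90.00° − (3.05° + 0.15°) = 86.79°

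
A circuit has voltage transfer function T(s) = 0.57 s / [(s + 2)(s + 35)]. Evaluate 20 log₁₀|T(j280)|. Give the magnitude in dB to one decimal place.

-53.9 dB

|j280| = 280
|j280 + 2| = √(280² + 2²) = 280
|j280 + 35| = √(280² + 35²) = 282.2
|T(j280)| = 0.57 × 280 / (280 × 282.2) = 0.0020199
20 log₁₀(0.0020199) = -53.89 dB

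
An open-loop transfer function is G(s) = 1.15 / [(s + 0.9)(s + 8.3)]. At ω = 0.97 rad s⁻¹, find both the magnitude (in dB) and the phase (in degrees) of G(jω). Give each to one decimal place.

|G| = -19.7 dB, ∠G = -53.8°

|j0.97 + 0.9| = √(0.97² + 0.9²) = 1.323
|j0.97 + 8.3| = √(0.97² + 8.3²) = 8.356
|G(j0.97)| = 1.15 / (1.323 × 8.356) = 0.104
20 log₁₀(0.104) = -19.66 dB
∠(j0.97 + 0.9) = arctan(0.97/0.9) = 47.14°
∠(j0.97 + 8.3) = arctan(0.97/8.3) = 6.67°
∠G(j0.97) = − (47.14° + 6.67°) = -53.81°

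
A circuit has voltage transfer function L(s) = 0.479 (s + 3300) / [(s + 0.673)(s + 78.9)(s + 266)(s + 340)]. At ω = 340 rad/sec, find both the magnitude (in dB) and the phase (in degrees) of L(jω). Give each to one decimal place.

|L| = -143.8 dB, ∠L = -257.9 deg

|j340 + 3300| = √(340² + 3300²) = 3317
|j340 + 0.673| = √(340² + 0.673²) = 340
|j340 + 78.9| = √(340² + 78.9²) = 349
|j340 + 266| = √(340² + 266²) = 431.7
|j340 + 340| = √(340² + 340²) = 480.8
|L(j340)| = 0.479 × 3317 / (340 × 349 × 431.7 × 480.8) = 6.451e-08
20 log₁₀(6.451e-08) = -143.81 dB
∠(j340 + 3300) = arctan(340/3300) = 5.88°
∠(j340 + 0.673) = arctan(340/0.673) = 89.89°
∠(j340 + 78.9) = arctan(340/78.9) = 76.94°
∠(j340 + 266) = arctan(340/266) = 51.96°
∠(j340 + 340) = arctan(340/340) = 45.00°
∠L(j340) = 5.88° − (89.89° + 76.94° + 51.96° + 45.00°) = -257.90°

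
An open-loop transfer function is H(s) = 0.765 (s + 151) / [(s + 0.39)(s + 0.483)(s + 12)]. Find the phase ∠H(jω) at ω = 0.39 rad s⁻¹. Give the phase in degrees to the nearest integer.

-86°

∠(j0.39 + 151) = arctan(0.39/151) = 0.15°
∠(j0.39 + 0.39) = arctan(0.39/0.39) = 45.00°
∠(j0.39 + 0.483) = arctan(0.39/0.483) = 38.92°
∠(j0.39 + 12) = arctan(0.39/12) = 1.86°
∠H(j0.39) = 0.15° − (45.00° + 38.92° + 1.86°) = -85.63°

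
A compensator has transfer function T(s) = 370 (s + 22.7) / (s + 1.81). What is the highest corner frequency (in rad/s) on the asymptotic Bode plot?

Break frequencies occur at each pole and zero magnitude: 1.81 rad/s, 22.7 rad/s.
The highest is 22.7 rad/s.

22.7 rad/s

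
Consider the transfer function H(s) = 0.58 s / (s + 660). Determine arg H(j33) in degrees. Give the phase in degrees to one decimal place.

∠(j33) = 90.00°
∠(j33 + 660) = arctan(33/660) = 2.86°
∠H(j33) = 90.00° − 2.86° = 87.14°

87.1 deg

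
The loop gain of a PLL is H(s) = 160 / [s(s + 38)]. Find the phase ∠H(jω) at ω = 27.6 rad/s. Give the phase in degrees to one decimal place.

-126.0°

∠(j27.6 + 38) = arctan(27.6/38) = 35.99°
∠(j27.6) = 90.00°
∠H(j27.6) = − (35.99° + 90.00°) = -125.99°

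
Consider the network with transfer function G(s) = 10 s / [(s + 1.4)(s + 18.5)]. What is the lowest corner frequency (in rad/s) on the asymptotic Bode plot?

Break frequencies occur at each pole and zero magnitude: 1.4 rad/s, 18.5 rad/s.
The lowest is 1.4 rad/s.

1.4 rad/s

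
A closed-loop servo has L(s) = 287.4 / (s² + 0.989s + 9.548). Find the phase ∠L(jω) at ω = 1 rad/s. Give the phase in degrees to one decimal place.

∠[(j1)² + 0.989(j1) + 9.548] = ∠[8.548 + j0.989] = 6.60°
∠L(j1) = −6.60° = -6.60°

-6.6°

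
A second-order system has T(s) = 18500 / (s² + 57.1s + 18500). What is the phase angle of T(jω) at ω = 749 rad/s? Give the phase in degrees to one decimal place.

-175.5°

∠[(j749)² + 57.1(j749) + 18500] = ∠[-5.425e+05 + j42768] = 175.49°
∠T(j749) = −175.49° = -175.49°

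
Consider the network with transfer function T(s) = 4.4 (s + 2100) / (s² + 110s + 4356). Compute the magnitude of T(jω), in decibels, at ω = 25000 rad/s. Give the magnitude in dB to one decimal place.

|j25000 + 2100| = √(25000² + 2100²) = 2.509e+04
|(j25000)² + 110(j25000) + 4356| = |-6.25e+08 + j2.75e+06| = 6.25e+08
|T(j25000)| = 4.4 × 2.509e+04 / 6.25e+08 = 0.00017662
20 log₁₀(0.00017662) = -75.06 dB

-75.1 dB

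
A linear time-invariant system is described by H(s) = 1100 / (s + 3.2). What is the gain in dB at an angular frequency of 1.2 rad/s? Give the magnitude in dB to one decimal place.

|j1.2 + 3.2| = √(1.2² + 3.2²) = 3.418
|H(j1.2)| = 1100 / 3.418 = 321.86
20 log₁₀(321.86) = 50.15 dB

50.2 dB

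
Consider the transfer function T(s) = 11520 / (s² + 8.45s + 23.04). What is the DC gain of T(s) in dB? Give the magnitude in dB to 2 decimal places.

53.98 dB

T(0) = 11520 / 23.04 = 500
20 log₁₀(500) = 53.979 dB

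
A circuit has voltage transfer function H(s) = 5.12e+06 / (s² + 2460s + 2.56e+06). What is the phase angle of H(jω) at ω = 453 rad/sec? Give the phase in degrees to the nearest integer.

-25°

∠[(j453)² + 2460(j453) + 2.56e+06] = ∠[2.3548e+06 + j1.1144e+06] = 25.33°
∠H(j453) = −25.33° = -25.33°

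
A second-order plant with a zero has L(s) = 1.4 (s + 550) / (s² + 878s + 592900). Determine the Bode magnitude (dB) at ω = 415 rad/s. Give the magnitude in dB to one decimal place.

-55.2 dB

|j415 + 550| = √(415² + 550²) = 689
|(j415)² + 878(j415) + 592900| = |4.2068e+05 + j3.6437e+05| = 5.565e+05
|L(j415)| = 1.4 × 689 / 5.565e+05 = 0.0017332
20 log₁₀(0.0017332) = -55.22 dB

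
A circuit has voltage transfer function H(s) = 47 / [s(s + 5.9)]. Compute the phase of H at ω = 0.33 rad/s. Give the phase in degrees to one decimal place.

-93.2°

∠(j0.33 + 5.9) = arctan(0.33/5.9) = 3.20°
∠(j0.33) = 90.00°
∠H(j0.33) = − (3.20° + 90.00°) = -93.20°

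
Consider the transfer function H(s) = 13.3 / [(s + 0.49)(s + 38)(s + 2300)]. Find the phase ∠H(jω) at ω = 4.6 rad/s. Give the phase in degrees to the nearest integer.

∠(j4.6 + 0.49) = arctan(4.6/0.49) = 83.92°
∠(j4.6 + 38) = arctan(4.6/38) = 6.90°
∠(j4.6 + 2300) = arctan(4.6/2300) = 0.11°
∠H(j4.6) = − (83.92° + 6.90° + 0.11°) = -90.94°

-91 deg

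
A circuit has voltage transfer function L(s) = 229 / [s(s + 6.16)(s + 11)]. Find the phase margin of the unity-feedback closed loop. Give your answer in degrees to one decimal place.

Gain crossover: |L(jω)| = 1 at ω ≈ 2.95 rad/s.
∠L(j2.95) = −90° − arctan(2.95/6.16) − arctan(2.95/11) ≈ -130.54°
PM = 180° + (-130.54°) = 49.46°

49.5°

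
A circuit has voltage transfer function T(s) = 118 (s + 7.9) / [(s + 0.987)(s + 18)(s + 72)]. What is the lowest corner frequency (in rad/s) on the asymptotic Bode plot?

Break frequencies occur at each pole and zero magnitude: 0.987 rad/s, 7.9 rad/s, 18 rad/s, 72 rad/s.
The lowest is 0.987 rad/s.

0.987 rad/s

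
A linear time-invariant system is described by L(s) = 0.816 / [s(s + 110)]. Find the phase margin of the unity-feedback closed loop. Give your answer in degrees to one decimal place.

90.0°

Gain crossover: |L(jω)| = 1 at ω ≈ 0.00742 rad/sec.
∠L(j0.00742) = −90° − arctan(0.00742/110) ≈ -90.00°
PM = 180° + (-90.00°) = 90.00°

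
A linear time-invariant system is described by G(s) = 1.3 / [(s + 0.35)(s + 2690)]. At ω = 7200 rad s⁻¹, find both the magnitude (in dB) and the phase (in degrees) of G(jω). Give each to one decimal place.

|G| = -152.6 dB, ∠G = -159.5 deg

|j7200 + 0.35| = √(7200² + 0.35²) = 7200
|j7200 + 2690| = √(7200² + 2690²) = 7686
|G(j7200)| = 1.3 / (7200 × 7686) = 2.3491e-08
20 log₁₀(2.3491e-08) = -152.58 dB
∠(j7200 + 0.35) = arctan(7200/0.35) = 90.00°
∠(j7200 + 2690) = arctan(7200/2690) = 69.51°
∠G(j7200) = − (90.00° + 69.51°) = -159.51°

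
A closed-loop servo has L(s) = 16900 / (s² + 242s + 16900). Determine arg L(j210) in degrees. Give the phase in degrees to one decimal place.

∠[(j210)² + 242(j210) + 16900] = ∠[-27200 + j50820] = 118.16°
∠L(j210) = −118.16° = -118.16°

-118.2°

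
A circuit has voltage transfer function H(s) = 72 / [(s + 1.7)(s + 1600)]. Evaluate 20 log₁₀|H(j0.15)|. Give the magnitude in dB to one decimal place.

-31.6 dB

|j0.15 + 1.7| = √(0.15² + 1.7²) = 1.707
|j0.15 + 1600| = √(0.15² + 1600²) = 1600
|H(j0.15)| = 72 / (1.707 × 1600) = 0.026368
20 log₁₀(0.026368) = -31.58 dB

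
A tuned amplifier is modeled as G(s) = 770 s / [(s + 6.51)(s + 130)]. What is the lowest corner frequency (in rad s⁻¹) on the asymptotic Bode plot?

6.51 rad s⁻¹

Break frequencies occur at each pole and zero magnitude: 6.51 rad s⁻¹, 130 rad s⁻¹.
The lowest is 6.51 rad s⁻¹.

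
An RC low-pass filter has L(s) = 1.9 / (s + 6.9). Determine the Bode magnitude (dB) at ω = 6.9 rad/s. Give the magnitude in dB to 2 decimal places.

|j6.9 + 6.9| = √(6.9² + 6.9²) = 9.758
|L(j6.9)| = 1.9 / 9.758 = 0.19471
20 log₁₀(0.19471) = -14.212 dB

-14.21 dB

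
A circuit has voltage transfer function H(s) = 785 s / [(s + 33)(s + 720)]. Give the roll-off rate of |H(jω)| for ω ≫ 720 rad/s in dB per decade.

With 1 zero and 2 poles, the high-frequency asymptotic slope is 20 × (1 − 2) = -20 dB/decade.

-20 dB/decade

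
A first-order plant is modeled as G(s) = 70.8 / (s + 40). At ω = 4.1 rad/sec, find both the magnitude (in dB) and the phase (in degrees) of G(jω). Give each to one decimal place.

|G| = 4.9 dB, ∠G = -5.9 deg

|j4.1 + 40| = √(4.1² + 40²) = 40.21
|G(j4.1)| = 70.8 / 40.21 = 1.7608
20 log₁₀(1.7608) = 4.91 dB
∠(j4.1 + 40) = arctan(4.1/40) = 5.85°
∠G(j4.1) = −5.85° = -5.85°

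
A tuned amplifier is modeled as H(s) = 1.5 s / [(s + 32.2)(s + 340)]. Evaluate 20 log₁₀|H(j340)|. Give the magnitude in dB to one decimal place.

-50.2 dB

|j340| = 340
|j340 + 32.2| = √(340² + 32.2²) = 341.5
|j340 + 340| = √(340² + 340²) = 480.8
|H(j340)| = 1.5 × 340 / (341.5 × 480.8) = 0.0031057
20 log₁₀(0.0031057) = -50.16 dB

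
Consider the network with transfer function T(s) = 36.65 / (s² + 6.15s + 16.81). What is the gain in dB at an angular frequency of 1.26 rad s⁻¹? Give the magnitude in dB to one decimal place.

|(j1.26)² + 6.15(j1.26) + 16.81| = |15.222 + j7.749| = 17.08
|T(j1.26)| = 36.65 / 17.08 = 2.1456
20 log₁₀(2.1456) = 6.63 dB

6.6 dB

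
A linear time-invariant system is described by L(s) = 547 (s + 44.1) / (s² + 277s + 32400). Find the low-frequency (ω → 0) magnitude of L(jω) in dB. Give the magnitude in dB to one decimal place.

-2.6 dB

L(0) = 547 × 44.1 / 32400 = 0.74453
20 log₁₀(0.74453) = -2.56 dB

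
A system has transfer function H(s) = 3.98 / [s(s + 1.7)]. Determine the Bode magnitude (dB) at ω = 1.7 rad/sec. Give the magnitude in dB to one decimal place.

-0.2 dB

|j1.7 + 1.7| = √(1.7² + 1.7²) = 2.404
|j1.7| = 1.7
|H(j1.7)| = 3.98 / (2.404 × 1.7) = 0.9738
20 log₁₀(0.9738) = -0.23 dB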